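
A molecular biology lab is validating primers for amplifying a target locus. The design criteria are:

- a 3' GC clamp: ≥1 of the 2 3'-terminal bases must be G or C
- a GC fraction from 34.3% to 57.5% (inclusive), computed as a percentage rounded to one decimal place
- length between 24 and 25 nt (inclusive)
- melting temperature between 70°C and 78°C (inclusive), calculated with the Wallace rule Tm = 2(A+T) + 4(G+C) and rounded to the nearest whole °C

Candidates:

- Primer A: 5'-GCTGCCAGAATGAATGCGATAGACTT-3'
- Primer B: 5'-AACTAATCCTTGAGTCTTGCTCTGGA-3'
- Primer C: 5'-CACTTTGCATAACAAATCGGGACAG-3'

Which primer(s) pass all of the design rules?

Primer A (26 nt, A=8 T=6 G=7 C=5): 3' end TT has 0 G/C, need ≥1 ✗; GC 12/26 = 46.2% ✓; length 26, outside 24–25 ✗; Tm = 2·14 + 4·12 = 76°C ✓ — fails.
Primer B (26 nt, A=6 T=9 G=5 C=6): 3' end GA has 1 G/C ✓; GC 11/26 = 42.3% ✓; length 26, outside 24–25 ✗; Tm = 2·15 + 4·11 = 74°C ✓ — fails.
Primer C (25 nt, A=9 T=5 G=5 C=6): 3' end AG has 1 G/C ✓; GC 11/25 = 44.0% ✓; length 25 ✓; Tm = 2·14 + 4·11 = 72°C ✓ — passes.

Primer C only.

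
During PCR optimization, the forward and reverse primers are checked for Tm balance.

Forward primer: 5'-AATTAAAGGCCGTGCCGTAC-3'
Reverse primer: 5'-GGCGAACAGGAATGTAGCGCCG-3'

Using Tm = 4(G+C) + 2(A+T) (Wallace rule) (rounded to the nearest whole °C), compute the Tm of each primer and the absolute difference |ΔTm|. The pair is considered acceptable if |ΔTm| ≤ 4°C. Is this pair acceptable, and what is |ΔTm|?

|ΔTm| = 12°C; the pair is not acceptable.

Forward: A=6 T=4 G=5 C=5 → Tm = 2·10 + 4·10 = 60°C.
Reverse: A=6 T=2 G=9 C=5 → Tm = 2·8 + 4·14 = 72°C.
|ΔTm| = |60 − 72| = 12°C, > 4°C.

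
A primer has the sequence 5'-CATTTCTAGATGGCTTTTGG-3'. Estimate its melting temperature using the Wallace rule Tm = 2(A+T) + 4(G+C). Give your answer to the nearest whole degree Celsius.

56°C

Base counts: A=3, T=9, G=5, C=3 (length 20).
Tm = 2·(3+9) + 4·(5+3) = 2·12 + 4·8 = 24 + 32 = 56°C.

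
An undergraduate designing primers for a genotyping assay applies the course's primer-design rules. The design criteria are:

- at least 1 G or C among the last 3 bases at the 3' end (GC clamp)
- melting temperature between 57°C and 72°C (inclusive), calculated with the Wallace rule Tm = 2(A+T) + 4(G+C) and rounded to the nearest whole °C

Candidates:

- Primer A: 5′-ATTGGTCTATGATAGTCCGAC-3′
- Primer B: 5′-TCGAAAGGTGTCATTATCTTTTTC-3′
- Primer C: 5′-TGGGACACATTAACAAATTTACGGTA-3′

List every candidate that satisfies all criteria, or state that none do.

Primer A (21 nt, A=5 T=7 G=5 C=4): 3' end GAC has 2 G/C ✓; Tm = 2·12 + 4·9 = 60°C ✓ — passes.
Primer B (24 nt, A=5 T=11 G=4 C=4): 3' end TTC has 1 G/C ✓; Tm = 2·16 + 4·8 = 64°C ✓ — passes.
Primer C (26 nt, A=10 T=7 G=5 C=4): 3' end GTA has 1 G/C ✓; Tm = 2·17 + 4·9 = 70°C ✓ — passes.

Primer A, Primer B and Primer C.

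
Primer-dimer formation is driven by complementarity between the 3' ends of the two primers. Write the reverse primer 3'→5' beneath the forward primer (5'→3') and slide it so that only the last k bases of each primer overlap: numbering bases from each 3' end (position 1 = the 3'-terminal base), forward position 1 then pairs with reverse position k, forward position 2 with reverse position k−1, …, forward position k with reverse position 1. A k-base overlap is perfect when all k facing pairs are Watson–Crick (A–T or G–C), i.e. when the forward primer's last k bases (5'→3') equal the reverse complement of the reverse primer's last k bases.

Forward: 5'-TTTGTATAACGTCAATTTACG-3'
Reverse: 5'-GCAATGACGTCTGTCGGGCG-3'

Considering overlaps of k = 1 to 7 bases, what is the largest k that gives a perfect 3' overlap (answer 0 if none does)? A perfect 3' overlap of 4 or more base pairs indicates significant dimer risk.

Last 7 bases (5'→3') — forward …ATTTACG, reverse …TCGGGCG.
Reverse complement of the reverse primer's last 7 bases: CGCCCGA; its first k bases are the reverse complement of the reverse primer's last k bases, so a perfect k-base overlap needs the forward primer's last k bases to equal them.
Comparing (forward last k vs required): k=1: G vs C ✗; k=2: CG vs CG ✓; k=3: ACG vs CGC ✗; k=4: TACG vs CGCC ✗; k=5: TTACG vs CGCCC ✗; k=6: TTTACG vs CGCCCG ✗; k=7: ATTTACG vs CGCCCGA ✗.
Only k = 2 is perfect, so the longest perfect 3' overlap is 2.

Longest perfect overlap: 2 complementary base pairs; below the dimer-risk threshold (threshold 4).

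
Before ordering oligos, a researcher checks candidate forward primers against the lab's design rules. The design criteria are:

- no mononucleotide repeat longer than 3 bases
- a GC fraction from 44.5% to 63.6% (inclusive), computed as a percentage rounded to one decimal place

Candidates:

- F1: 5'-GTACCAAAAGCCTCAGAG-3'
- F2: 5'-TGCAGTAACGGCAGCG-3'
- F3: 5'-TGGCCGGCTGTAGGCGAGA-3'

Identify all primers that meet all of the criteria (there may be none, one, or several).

F2 only.

F1 (18 nt, A=7 T=2 G=4 C=5): longest run = 4, exceeds 3 ✗; GC 9/18 = 50.0% ✓ — fails.
F2 (16 nt, A=4 T=2 G=6 C=4): longest run = 2 ✓; GC 10/16 = 62.5% ✓ — passes.
F3 (19 nt, A=3 T=3 G=9 C=4): longest run = 2 ✓; GC 13/19 = 68.4%, outside 44.5–63.6% ✗ — fails.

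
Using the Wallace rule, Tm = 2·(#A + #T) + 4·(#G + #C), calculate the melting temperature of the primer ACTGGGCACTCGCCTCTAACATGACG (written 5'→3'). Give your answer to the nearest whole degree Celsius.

Base counts: A=6, T=5, G=6, C=9 (length 26).
Tm = 2·(6+5) + 4·(6+9) = 2·11 + 4·15 = 22 + 60 = 82°C.

82°C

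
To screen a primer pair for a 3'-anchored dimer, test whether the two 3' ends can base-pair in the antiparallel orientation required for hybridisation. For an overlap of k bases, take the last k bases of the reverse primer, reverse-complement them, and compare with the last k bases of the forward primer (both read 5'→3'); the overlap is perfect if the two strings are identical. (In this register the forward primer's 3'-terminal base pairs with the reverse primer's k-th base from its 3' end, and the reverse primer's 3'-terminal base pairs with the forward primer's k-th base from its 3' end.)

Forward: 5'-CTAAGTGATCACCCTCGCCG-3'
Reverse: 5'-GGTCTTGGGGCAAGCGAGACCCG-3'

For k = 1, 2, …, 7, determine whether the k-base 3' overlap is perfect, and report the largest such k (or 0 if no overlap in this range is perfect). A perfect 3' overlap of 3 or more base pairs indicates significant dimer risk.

Last 7 bases (5'→3') — forward …CTCGCCG, reverse …AGACCCG.
Reverse complement of the reverse primer's last 7 bases: CGGGTCT; its first k bases are the reverse complement of the reverse primer's last k bases, so a perfect k-base overlap needs the forward primer's last k bases to equal them.
Comparing (forward last k vs required): k=1: G vs C ✗; k=2: CG vs CG ✓; k=3: CCG vs CGG ✗; k=4: GCCG vs CGGG ✗; k=5: CGCCG vs CGGGT ✗; k=6: TCGCCG vs CGGGTC ✗; k=7: CTCGCCG vs CGGGTCT ✗.
Only k = 2 is perfect, so the longest perfect 3' overlap is 2.

Longest perfect overlap: 2 complementary base pairs; below the dimer-risk threshold (threshold 3).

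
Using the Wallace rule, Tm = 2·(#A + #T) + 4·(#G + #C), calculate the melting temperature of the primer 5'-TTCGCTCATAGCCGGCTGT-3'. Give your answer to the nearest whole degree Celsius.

Base counts: A=2, T=6, G=5, C=6 (length 19).
Tm = 2·(2+6) + 4·(5+6) = 2·8 + 4·11 = 16 + 44 = 60°C.

60°C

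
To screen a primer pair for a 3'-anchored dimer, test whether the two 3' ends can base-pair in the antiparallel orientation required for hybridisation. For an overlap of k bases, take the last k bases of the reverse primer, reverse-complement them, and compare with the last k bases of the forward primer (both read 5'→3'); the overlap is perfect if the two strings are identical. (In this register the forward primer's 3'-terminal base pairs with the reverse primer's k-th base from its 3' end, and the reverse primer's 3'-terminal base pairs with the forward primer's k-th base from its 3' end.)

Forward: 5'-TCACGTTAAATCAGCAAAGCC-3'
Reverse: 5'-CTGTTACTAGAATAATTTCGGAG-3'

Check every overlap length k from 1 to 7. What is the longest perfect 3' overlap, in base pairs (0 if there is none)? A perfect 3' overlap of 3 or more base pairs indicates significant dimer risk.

Last 7 bases (5'→3') — forward …CAAAGCC, reverse …TTCGGAG.
Reverse complement of the reverse primer's last 7 bases: CTCCGAA; its first k bases are the reverse complement of the reverse primer's last k bases, so a perfect k-base overlap needs the forward primer's last k bases to equal them.
Comparing (forward last k vs required): k=1: C vs C ✓; k=2: CC vs CT ✗; k=3: GCC vs CTC ✗; k=4: AGCC vs CTCC ✗; k=5: AAGCC vs CTCCG ✗; k=6: AAAGCC vs CTCCGA ✗; k=7: CAAAGCC vs CTCCGAA ✗.
Only k = 1 is perfect, so the longest perfect 3' overlap is 1.

Longest perfect overlap: 1 complementary base pair; below the dimer-risk threshold (threshold 3).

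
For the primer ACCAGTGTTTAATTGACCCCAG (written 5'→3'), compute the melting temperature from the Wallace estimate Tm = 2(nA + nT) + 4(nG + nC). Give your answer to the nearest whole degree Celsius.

Base counts: A=6, T=6, G=4, C=6 (length 22).
Tm = 2·(6+6) + 4·(4+6) = 2·12 + 4·10 = 24 + 40 = 64°C.

64°C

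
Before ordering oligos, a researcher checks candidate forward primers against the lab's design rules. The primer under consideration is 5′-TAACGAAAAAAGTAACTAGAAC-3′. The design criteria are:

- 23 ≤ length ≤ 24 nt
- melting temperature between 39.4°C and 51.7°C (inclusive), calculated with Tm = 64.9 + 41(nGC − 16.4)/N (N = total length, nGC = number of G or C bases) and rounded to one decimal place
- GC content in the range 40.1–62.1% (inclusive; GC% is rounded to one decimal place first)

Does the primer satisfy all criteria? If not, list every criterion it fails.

Base counts: A=13, T=3, G=3, C=3 (length 22).
length: length 22, outside 23–24 ✗
Tm: Tm = 64.9 + 41·(6 − 16.4)/22 = 45.5°C ✓
GC content: GC 6/22 = 27.3%, outside 40.1–62.1% ✗

Fails: length, GC content.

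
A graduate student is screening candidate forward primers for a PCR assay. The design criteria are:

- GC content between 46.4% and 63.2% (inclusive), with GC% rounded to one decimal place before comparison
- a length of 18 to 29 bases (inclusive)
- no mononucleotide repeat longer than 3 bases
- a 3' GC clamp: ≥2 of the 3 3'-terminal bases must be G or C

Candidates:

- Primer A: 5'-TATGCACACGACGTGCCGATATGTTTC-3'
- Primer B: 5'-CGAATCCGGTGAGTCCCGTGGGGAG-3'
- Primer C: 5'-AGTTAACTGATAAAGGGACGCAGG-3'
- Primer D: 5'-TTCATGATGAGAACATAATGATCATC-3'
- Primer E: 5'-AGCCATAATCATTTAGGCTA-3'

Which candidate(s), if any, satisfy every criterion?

Primer A (27 nt, A=6 T=8 G=6 C=7): GC 13/27 = 48.1% ✓; length 27 ✓; longest run = 3 ✓; 3' end TTC has 1 G/C, need ≥2 ✗ — fails.
Primer B (25 nt, A=4 T=4 G=11 C=6): GC 17/25 = 68.0%, outside 46.4–63.2% ✗; length 25 ✓; longest run = 4, exceeds 3 ✗; 3' end GAG has 2 G/C ✓ — fails.
Primer C (24 nt, A=9 T=4 G=8 C=3): GC 11/24 = 45.8%, outside 46.4–63.2% ✗; length 24 ✓; longest run = 3 ✓; 3' end AGG has 2 G/C ✓ — fails.
Primer D (26 nt, A=10 T=8 G=4 C=4): GC 8/26 = 30.8%, outside 46.4–63.2% ✗; length 26 ✓; longest run = 2 ✓; 3' end ATC has 1 G/C, need ≥2 ✗ — fails.
Primer E (20 nt, A=7 T=6 G=3 C=4): GC 7/20 = 35.0%, outside 46.4–63.2% ✗; length 20 ✓; longest run = 3 ✓; 3' end CTA has 1 G/C, need ≥2 ✗ — fails.

None of the candidates satisfy all criteria.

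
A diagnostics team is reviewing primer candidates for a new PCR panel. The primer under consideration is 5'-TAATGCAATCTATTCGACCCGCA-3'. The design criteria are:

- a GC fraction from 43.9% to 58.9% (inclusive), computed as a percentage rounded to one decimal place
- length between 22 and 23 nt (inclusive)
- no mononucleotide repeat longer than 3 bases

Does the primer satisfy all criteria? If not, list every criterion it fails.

Fails: GC content.

Base counts: A=7, T=6, G=3, C=7 (length 23).
GC content: GC 10/23 = 43.5%, outside 43.9–58.9% ✗
length: length 23 ✓
homopolymer run: longest run = 3 ✓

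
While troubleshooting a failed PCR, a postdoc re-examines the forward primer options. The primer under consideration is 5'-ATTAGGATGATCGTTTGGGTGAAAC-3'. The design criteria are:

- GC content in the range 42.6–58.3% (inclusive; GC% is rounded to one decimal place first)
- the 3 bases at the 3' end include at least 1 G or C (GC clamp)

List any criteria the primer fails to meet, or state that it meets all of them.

Base counts: A=7, T=8, G=8, C=2 (length 25).
GC content: GC 10/25 = 40.0%, outside 42.6–58.3% ✗
GC clamp: 3' end AAC has 1 G/C ✓

Fails: GC content.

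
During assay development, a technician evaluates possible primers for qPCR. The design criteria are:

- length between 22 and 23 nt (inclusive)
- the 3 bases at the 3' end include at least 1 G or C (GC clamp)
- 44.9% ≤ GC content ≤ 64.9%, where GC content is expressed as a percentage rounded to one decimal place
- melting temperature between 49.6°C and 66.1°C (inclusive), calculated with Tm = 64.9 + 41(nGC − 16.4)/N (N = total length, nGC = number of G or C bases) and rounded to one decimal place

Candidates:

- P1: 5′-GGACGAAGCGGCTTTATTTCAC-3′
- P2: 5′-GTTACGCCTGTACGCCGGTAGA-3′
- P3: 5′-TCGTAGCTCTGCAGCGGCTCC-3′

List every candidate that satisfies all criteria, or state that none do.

P1 and P2.

P1 (22 nt, A=5 T=6 G=6 C=5): length 22 ✓; 3' end CAC has 2 G/C ✓; GC 11/22 = 50.0% ✓; Tm = 64.9 + 41·(11 − 16.4)/22 = 54.8°C ✓ — passes.
P2 (22 nt, A=4 T=5 G=7 C=6): length 22 ✓; 3' end AGA has 1 G/C ✓; GC 13/22 = 59.1% ✓; Tm = 64.9 + 41·(13 − 16.4)/22 = 58.6°C ✓ — passes.
P3 (21 nt, A=2 T=5 G=6 C=8): length 21, outside 22–23 ✗; 3' end TCC has 2 G/C ✓; GC 14/21 = 66.7%, outside 44.9–64.9% ✗; Tm = 64.9 + 41·(14 − 16.4)/21 = 60.2°C ✓ — fails.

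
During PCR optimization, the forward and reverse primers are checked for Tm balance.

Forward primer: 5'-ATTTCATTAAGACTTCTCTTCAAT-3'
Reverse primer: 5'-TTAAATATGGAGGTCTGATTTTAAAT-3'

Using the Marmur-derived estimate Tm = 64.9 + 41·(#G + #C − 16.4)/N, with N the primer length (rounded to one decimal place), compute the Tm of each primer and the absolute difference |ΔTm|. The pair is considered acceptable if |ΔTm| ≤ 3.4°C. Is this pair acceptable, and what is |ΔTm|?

|ΔTm| = 1.4°C; the pair is acceptable.

Forward: G+C = 6, N = 24 → Tm = 64.9 + 41·(6 − 16.4)/24 = 47.1°C.
Reverse: G+C = 6, N = 26 → Tm = 64.9 + 41·(6 − 16.4)/26 = 48.5°C.
|ΔTm| = |47.1 − 48.5| = 1.4°C, ≤ 3.4°C.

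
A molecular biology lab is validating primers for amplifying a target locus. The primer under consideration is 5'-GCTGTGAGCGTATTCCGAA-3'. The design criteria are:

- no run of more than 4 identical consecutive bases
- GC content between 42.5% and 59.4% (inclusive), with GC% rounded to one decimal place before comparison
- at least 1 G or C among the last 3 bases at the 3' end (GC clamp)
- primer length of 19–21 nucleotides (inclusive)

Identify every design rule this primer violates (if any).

Meets all criteria.

Base counts: A=4, T=5, G=6, C=4 (length 19).
homopolymer run: longest run = 2 ✓
GC content: GC 10/19 = 52.6% ✓
GC clamp: 3' end GAA has 1 G/C ✓
length: length 19 ✓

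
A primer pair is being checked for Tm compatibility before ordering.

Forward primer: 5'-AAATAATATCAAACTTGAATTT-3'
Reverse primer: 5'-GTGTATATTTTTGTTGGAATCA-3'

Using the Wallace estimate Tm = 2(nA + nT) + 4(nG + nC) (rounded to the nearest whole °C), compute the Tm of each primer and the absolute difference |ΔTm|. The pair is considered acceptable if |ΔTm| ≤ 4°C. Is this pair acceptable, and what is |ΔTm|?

Forward: A=11 T=8 G=1 C=2 → Tm = 2·19 + 4·3 = 50°C.
Reverse: A=5 T=11 G=5 C=1 → Tm = 2·16 + 4·6 = 56°C.
|ΔTm| = |50 − 56| = 6°C, > 4°C.

|ΔTm| = 6°C; the pair is not acceptable.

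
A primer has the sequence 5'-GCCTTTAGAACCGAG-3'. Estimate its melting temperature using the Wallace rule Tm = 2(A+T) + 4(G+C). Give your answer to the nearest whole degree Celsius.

46°C

Base counts: A=4, T=3, G=4, C=4 (length 15).
Tm = 2·(4+3) + 4·(4+4) = 2·7 + 4·8 = 14 + 32 = 46°C.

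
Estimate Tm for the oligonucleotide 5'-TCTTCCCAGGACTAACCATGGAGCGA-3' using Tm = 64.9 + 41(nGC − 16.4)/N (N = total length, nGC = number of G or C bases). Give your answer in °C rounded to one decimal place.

Base counts: A=7, T=5, G=6, C=8; G+C = 14, N = 26.
Tm = 64.9 + 41·(14 − 16.4)/26 = 64.9 + -98.40/26 = 61.1°C.

61.1°C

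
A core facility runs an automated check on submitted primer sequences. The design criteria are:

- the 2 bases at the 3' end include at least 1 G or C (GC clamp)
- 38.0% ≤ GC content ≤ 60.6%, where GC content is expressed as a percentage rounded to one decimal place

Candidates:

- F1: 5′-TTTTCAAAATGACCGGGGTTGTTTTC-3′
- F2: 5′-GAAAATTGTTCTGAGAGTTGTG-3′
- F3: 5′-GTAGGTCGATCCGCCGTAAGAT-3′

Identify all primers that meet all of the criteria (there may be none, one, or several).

F1 only.

F1 (26 nt, A=5 T=11 G=6 C=4): 3' end TC has 1 G/C ✓; GC 10/26 = 38.5% ✓ — passes.
F2 (22 nt, A=6 T=8 G=7 C=1): 3' end TG has 1 G/C ✓; GC 8/22 = 36.4%, outside 38.0–60.6% ✗ — fails.
F3 (22 nt, A=5 T=5 G=7 C=5): 3' end AT has 0 G/C, need ≥1 ✗; GC 12/22 = 54.5% ✓ — fails.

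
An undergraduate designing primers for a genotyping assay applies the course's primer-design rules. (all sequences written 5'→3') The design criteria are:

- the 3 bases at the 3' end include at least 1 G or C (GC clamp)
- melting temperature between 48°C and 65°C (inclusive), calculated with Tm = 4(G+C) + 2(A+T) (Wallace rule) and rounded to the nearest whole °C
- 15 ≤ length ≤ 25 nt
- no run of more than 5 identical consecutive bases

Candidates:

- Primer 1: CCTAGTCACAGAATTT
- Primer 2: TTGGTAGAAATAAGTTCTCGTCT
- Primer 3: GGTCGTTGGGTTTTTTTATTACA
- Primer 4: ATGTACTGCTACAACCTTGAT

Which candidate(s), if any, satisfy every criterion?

Primer 2 and Primer 4.

Primer 1 (16 nt, A=5 T=5 G=2 C=4): 3' end TTT has 0 G/C, need ≥1 ✗; Tm = 2·10 + 4·6 = 44°C, outside 48–65°C ✗; length 16 ✓; longest run = 3 ✓ — fails.
Primer 2 (23 nt, A=6 T=9 G=5 C=3): 3' end TCT has 1 G/C ✓; Tm = 2·15 + 4·8 = 62°C ✓; length 23 ✓; longest run = 3 ✓ — passes.
Primer 3 (23 nt, A=3 T=12 G=6 C=2): 3' end ACA has 1 G/C ✓; Tm = 2·15 + 4·8 = 62°C ✓; length 23 ✓; longest run = 7, exceeds 5 ✗ — fails.
Primer 4 (21 nt, A=6 T=7 G=3 C=5): 3' end GAT has 1 G/C ✓; Tm = 2·13 + 4·8 = 58°C ✓; length 21 ✓; longest run = 2 ✓ — passes.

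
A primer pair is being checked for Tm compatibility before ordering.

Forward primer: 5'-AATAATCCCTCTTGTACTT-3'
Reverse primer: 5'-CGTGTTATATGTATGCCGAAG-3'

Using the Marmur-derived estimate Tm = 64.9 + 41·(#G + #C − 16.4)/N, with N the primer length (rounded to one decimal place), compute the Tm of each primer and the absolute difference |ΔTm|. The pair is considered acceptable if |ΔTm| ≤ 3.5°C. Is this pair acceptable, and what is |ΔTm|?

|ΔTm| = 8.0°C; the pair is not acceptable.

Forward: G+C = 6, N = 19 → Tm = 64.9 + 41·(6 − 16.4)/19 = 42.5°C.
Reverse: G+C = 9, N = 21 → Tm = 64.9 + 41·(9 − 16.4)/21 = 50.5°C.
|ΔTm| = |42.5 − 50.5| = 8.0°C, > 3.5°C.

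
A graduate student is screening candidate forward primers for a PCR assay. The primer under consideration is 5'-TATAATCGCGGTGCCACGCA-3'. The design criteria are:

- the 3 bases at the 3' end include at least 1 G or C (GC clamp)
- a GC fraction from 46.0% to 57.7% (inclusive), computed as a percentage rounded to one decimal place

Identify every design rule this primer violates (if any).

Base counts: A=5, T=4, G=5, C=6 (length 20).
GC clamp: 3' end GCA has 2 G/C ✓
GC content: GC 11/20 = 55.0% ✓

Meets all criteria.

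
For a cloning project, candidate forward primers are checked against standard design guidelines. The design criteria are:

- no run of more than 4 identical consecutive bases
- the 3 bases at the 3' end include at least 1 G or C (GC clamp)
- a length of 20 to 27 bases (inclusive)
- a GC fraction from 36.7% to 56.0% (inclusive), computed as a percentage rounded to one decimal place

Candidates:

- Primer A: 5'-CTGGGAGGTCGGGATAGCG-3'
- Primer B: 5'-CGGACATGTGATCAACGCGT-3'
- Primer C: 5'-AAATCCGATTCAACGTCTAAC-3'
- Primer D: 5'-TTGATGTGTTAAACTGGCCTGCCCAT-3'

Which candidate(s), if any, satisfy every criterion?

Primer B, Primer C and Primer D.

Primer A (19 nt, A=3 T=3 G=10 C=3): longest run = 3 ✓; 3' end GCG has 3 G/C ✓; length 19, outside 20–27 ✗; GC 13/19 = 68.4%, outside 36.7–56.0% ✗ — fails.
Primer B (20 nt, A=5 T=4 G=6 C=5): longest run = 2 ✓; 3' end CGT has 2 G/C ✓; length 20 ✓; GC 11/20 = 55.0% ✓ — passes.
Primer C (21 nt, A=8 T=5 G=2 C=6): longest run = 3 ✓; 3' end AAC has 1 G/C ✓; length 21 ✓; GC 8/21 = 38.1% ✓ — passes.
Primer D (26 nt, A=5 T=9 G=6 C=6): longest run = 3 ✓; 3' end CAT has 1 G/C ✓; length 26 ✓; GC 12/26 = 46.2% ✓ — passes.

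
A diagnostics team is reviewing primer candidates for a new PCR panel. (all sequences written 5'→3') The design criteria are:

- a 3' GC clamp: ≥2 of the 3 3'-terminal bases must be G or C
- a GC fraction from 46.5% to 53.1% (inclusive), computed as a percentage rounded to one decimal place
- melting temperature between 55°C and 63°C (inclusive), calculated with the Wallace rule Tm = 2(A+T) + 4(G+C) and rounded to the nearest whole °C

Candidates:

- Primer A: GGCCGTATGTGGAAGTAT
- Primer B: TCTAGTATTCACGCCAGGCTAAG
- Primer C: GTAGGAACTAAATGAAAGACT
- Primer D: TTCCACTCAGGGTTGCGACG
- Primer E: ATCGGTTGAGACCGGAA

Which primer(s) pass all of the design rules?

Primer A (18 nt, A=4 T=5 G=7 C=2): 3' end TAT has 0 G/C, need ≥2 ✗; GC 9/18 = 50.0% ✓; Tm = 2·9 + 4·9 = 54°C, outside 55–63°C ✗ — fails.
Primer B (23 nt, A=6 T=6 G=5 C=6): 3' end AAG has 1 G/C, need ≥2 ✗; GC 11/23 = 47.8% ✓; Tm = 2·12 + 4·11 = 68°C, outside 55–63°C ✗ — fails.
Primer C (21 nt, A=10 T=4 G=5 C=2): 3' end ACT has 1 G/C, need ≥2 ✗; GC 7/21 = 33.3%, outside 46.5–53.1% ✗; Tm = 2·14 + 4·7 = 56°C ✓ — fails.
Primer D (20 nt, A=3 T=5 G=6 C=6): 3' end ACG has 2 G/C ✓; GC 12/20 = 60.0%, outside 46.5–53.1% ✗; Tm = 2·8 + 4·12 = 64°C, outside 55–63°C ✗ — fails.
Primer E (17 nt, A=5 T=3 G=6 C=3): 3' end GAA has 1 G/C, need ≥2 ✗; GC 9/17 = 52.9% ✓; Tm = 2·8 + 4·9 = 52°C, outside 55–63°C ✗ — fails.

None of the candidates satisfy all criteria.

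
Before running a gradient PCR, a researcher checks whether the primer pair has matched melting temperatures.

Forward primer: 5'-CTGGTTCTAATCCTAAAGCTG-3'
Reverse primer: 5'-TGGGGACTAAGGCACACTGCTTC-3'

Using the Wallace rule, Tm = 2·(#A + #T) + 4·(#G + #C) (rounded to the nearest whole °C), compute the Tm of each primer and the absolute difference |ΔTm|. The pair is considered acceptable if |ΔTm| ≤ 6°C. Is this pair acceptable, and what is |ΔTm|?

|ΔTm| = 12°C; the pair is not acceptable.

Forward: A=5 T=7 G=4 C=5 → Tm = 2·12 + 4·9 = 60°C.
Reverse: A=5 T=5 G=7 C=6 → Tm = 2·10 + 4·13 = 72°C.
|ΔTm| = |60 − 72| = 12°C, > 6°C.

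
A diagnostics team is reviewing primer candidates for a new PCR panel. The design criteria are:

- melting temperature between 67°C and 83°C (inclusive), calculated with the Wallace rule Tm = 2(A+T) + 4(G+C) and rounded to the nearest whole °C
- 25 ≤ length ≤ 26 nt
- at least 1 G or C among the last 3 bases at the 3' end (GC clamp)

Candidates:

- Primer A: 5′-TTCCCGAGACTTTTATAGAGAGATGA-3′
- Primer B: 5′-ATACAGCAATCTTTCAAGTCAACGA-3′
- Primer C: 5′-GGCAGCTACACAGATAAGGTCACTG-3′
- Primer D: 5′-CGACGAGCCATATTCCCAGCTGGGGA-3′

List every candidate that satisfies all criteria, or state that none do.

Primer A (26 nt, A=8 T=8 G=6 C=4): Tm = 2·16 + 4·10 = 72°C ✓; length 26 ✓; 3' end TGA has 1 G/C ✓ — passes.
Primer B (25 nt, A=10 T=6 G=3 C=6): Tm = 2·16 + 4·9 = 68°C ✓; length 25 ✓; 3' end CGA has 2 G/C ✓ — passes.
Primer C (25 nt, A=8 T=4 G=7 C=6): Tm = 2·12 + 4·13 = 76°C ✓; length 25 ✓; 3' end CTG has 2 G/C ✓ — passes.
Primer D (26 nt, A=6 T=4 G=8 C=8): Tm = 2·10 + 4·16 = 84°C, outside 67–83°C ✗; length 26 ✓; 3' end GGA has 2 G/C ✓ — fails.

Primer A, Primer B and Primer C.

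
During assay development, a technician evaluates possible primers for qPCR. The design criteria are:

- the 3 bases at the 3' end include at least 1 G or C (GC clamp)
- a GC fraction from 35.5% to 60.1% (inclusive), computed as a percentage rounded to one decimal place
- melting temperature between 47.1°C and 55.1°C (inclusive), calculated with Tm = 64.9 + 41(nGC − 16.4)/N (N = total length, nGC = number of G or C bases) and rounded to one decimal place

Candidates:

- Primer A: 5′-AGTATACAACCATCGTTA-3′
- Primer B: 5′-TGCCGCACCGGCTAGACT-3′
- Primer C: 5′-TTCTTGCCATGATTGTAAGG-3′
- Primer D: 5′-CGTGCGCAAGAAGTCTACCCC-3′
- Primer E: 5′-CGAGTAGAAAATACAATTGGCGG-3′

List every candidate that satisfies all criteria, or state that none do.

Primer C and Primer E.

Primer A (18 nt, A=7 T=5 G=2 C=4): 3' end TTA has 0 G/C, need ≥1 ✗; GC 6/18 = 33.3%, outside 35.5–60.1% ✗; Tm = 64.9 + 41·(6 − 16.4)/18 = 41.2°C, outside 47.1–55.1°C ✗ — fails.
Primer B (18 nt, A=3 T=3 G=5 C=7): 3' end ACT has 1 G/C ✓; GC 12/18 = 66.7%, outside 35.5–60.1% ✗; Tm = 64.9 + 41·(12 − 16.4)/18 = 54.9°C ✓ — fails.
Primer C (20 nt, A=4 T=8 G=5 C=3): 3' end AGG has 2 G/C ✓; GC 8/20 = 40.0% ✓; Tm = 64.9 + 41·(8 − 16.4)/20 = 47.7°C ✓ — passes.
Primer D (21 nt, A=5 T=3 G=5 C=8): 3' end CCC has 3 G/C ✓; GC 13/21 = 61.9%, outside 35.5–60.1% ✗; Tm = 64.9 + 41·(13 − 16.4)/21 = 58.3°C, outside 47.1–55.1°C ✗ — fails.
Primer E (23 nt, A=9 T=4 G=7 C=3): 3' end CGG has 3 G/C ✓; GC 10/23 = 43.5% ✓; Tm = 64.9 + 41·(10 − 16.4)/23 = 53.5°C ✓ — passes.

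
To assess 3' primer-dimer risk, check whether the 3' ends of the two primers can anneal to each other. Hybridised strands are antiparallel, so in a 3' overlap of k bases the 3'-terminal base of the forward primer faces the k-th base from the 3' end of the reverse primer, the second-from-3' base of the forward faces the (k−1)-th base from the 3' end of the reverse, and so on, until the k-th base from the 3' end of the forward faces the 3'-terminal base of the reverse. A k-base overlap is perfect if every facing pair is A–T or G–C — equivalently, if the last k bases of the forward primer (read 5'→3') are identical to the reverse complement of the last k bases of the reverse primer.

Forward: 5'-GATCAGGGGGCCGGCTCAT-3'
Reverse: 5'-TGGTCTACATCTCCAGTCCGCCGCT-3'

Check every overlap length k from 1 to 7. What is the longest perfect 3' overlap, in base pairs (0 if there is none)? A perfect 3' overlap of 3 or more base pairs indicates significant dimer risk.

Last 7 bases (5'→3') — forward …GGCTCAT, reverse …CGCCGCT.
Reverse complement of the reverse primer's last 7 bases: AGCGGCG; its first k bases are the reverse complement of the reverse primer's last k bases, so a perfect k-base overlap needs the forward primer's last k bases to equal them.
Comparing (forward last k vs required): k=1: T vs A ✗; k=2: AT vs AG ✗; k=3: CAT vs AGC ✗; k=4: TCAT vs AGCG ✗; k=5: CTCAT vs AGCGG ✗; k=6: GCTCAT vs AGCGGC ✗; k=7: GGCTCAT vs AGCGGCG ✗.
No overlap length from 1 to 7 is perfect, so the longest perfect 3' overlap is 0.

Longest perfect overlap: 0 complementary base pairs; below the dimer-risk threshold (threshold 3).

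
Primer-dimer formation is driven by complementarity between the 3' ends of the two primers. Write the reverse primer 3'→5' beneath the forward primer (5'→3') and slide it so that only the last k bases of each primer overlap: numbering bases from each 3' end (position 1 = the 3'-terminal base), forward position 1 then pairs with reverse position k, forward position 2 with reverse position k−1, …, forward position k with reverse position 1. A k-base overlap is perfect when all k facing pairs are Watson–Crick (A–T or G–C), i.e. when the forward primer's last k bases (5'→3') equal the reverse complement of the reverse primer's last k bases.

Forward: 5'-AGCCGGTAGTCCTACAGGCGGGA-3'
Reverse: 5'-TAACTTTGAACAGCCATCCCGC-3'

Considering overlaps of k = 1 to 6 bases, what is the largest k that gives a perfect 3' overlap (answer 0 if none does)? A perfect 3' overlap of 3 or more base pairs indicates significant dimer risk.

Longest perfect overlap: 6 complementary base pairs; significant dimer risk (threshold 3).

Last 6 bases (5'→3') — forward …GCGGGA, reverse …TCCCGC.
Reverse complement of the reverse primer's last 6 bases: GCGGGA; its first k bases are the reverse complement of the reverse primer's last k bases, so a perfect k-base overlap needs the forward primer's last k bases to equal them.
Comparing (forward last k vs required): k=1: A vs G ✗; k=2: GA vs GC ✗; k=3: GGA vs GCG ✗; k=4: GGGA vs GCGG ✗; k=5: CGGGA vs GCGGG ✗; k=6: GCGGGA vs GCGGGA ✓.
Only k = 6 is perfect, so the longest perfect 3' overlap is 6.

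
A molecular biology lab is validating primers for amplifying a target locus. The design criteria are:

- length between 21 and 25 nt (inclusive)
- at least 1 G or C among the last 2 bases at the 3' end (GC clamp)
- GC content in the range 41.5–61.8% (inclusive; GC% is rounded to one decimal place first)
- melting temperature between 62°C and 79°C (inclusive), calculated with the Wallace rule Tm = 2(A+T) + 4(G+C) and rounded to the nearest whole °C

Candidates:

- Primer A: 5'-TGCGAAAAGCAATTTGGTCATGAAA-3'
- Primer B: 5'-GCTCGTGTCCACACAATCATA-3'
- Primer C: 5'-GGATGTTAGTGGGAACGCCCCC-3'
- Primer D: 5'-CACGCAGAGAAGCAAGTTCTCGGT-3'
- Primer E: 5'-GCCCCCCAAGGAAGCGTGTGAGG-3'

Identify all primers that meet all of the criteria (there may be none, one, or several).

Primer A (25 nt, A=10 T=6 G=6 C=3): length 25 ✓; 3' end AA has 0 G/C, need ≥1 ✗; GC 9/25 = 36.0%, outside 41.5–61.8% ✗; Tm = 2·16 + 4·9 = 68°C ✓ — fails.
Primer B (21 nt, A=6 T=5 G=3 C=7): length 21 ✓; 3' end TA has 0 G/C, need ≥1 ✗; GC 10/21 = 47.6% ✓; Tm = 2·11 + 4·10 = 62°C ✓ — fails.
Primer C (22 nt, A=4 T=4 G=8 C=6): length 22 ✓; 3' end CC has 2 G/C ✓; GC 14/22 = 63.6%, outside 41.5–61.8% ✗; Tm = 2·8 + 4·14 = 72°C ✓ — fails.
Primer D (24 nt, A=7 T=4 G=7 C=6): length 24 ✓; 3' end GT has 1 G/C ✓; GC 13/24 = 54.2% ✓; Tm = 2·11 + 4·13 = 74°C ✓ — passes.
Primer E (23 nt, A=5 T=2 G=9 C=7): length 23 ✓; 3' end GG has 2 G/C ✓; GC 16/23 = 69.6%, outside 41.5–61.8% ✗; Tm = 2·7 + 4·16 = 78°C ✓ — fails.

Primer D only.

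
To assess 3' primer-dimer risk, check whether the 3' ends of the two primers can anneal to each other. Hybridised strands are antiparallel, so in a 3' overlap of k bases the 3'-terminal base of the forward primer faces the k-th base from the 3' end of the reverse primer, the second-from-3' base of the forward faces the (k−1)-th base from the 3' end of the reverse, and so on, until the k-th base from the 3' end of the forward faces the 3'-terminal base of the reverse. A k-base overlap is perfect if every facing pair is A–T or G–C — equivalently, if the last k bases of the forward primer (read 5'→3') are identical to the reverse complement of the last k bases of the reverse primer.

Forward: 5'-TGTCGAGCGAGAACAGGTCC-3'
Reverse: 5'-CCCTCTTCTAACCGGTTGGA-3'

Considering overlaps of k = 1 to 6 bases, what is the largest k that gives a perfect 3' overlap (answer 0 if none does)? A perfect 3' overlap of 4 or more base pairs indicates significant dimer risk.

Longest perfect overlap: 3 complementary base pairs; below the dimer-risk threshold (threshold 4).

Last 6 bases (5'→3') — forward …AGGTCC, reverse …GTTGGA.
Reverse complement of the reverse primer's last 6 bases: TCCAAC; its first k bases are the reverse complement of the reverse primer's last k bases, so a perfect k-base overlap needs the forward primer's last k bases to equal them.
Comparing (forward last k vs required): k=1: C vs T ✗; k=2: CC vs TC ✗; k=3: TCC vs TCC ✓; k=4: GTCC vs TCCA ✗; k=5: GGTCC vs TCCAA ✗; k=6: AGGTCC vs TCCAAC ✗.
Only k = 3 is perfect, so the longest perfect 3' overlap is 3.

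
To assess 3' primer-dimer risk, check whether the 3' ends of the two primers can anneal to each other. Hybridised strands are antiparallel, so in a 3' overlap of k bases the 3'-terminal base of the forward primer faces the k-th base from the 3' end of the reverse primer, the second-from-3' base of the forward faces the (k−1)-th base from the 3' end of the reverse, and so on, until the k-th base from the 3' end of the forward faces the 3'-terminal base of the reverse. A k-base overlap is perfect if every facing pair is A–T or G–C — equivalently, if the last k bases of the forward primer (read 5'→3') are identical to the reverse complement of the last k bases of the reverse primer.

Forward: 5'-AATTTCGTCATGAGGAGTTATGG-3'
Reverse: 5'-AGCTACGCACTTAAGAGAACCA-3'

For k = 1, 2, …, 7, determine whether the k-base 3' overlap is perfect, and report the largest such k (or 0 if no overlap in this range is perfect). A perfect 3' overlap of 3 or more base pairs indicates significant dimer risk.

Last 7 bases (5'→3') — forward …GTTATGG, reverse …AGAACCA.
Reverse complement of the reverse primer's last 7 bases: TGGTTCT; its first k bases are the reverse complement of the reverse primer's last k bases, so a perfect k-base overlap needs the forward primer's last k bases to equal them.
Comparing (forward last k vs required): k=1: G vs T ✗; k=2: GG vs TG ✗; k=3: TGG vs TGG ✓; k=4: ATGG vs TGGT ✗; k=5: TATGG vs TGGTT ✗; k=6: TTATGG vs TGGTTC ✗; k=7: GTTATGG vs TGGTTCT ✗.
Only k = 3 is perfect, so the longest perfect 3' overlap is 3.

Longest perfect overlap: 3 complementary base pairs; significant dimer risk (threshold 3).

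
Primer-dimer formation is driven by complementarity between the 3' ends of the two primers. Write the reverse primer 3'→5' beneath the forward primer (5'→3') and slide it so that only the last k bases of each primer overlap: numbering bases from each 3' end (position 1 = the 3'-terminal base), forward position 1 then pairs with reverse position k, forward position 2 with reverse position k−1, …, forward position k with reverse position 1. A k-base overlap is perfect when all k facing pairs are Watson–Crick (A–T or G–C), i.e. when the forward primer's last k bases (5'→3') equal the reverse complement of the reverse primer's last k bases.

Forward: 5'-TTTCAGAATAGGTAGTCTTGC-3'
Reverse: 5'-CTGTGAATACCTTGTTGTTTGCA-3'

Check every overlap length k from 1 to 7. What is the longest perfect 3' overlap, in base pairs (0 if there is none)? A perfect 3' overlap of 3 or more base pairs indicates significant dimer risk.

Longest perfect overlap: 3 complementary base pairs; significant dimer risk (threshold 3).

Last 7 bases (5'→3') — forward …GTCTTGC, reverse …GTTTGCA.
Reverse complement of the reverse primer's last 7 bases: TGCAAAC; its first k bases are the reverse complement of the reverse primer's last k bases, so a perfect k-base overlap needs the forward primer's last k bases to equal them.
Comparing (forward last k vs required): k=1: C vs T ✗; k=2: GC vs TG ✗; k=3: TGC vs TGC ✓; k=4: TTGC vs TGCA ✗; k=5: CTTGC vs TGCAA ✗; k=6: TCTTGC vs TGCAAA ✗; k=7: GTCTTGC vs TGCAAAC ✗.
Only k = 3 is perfect, so the longest perfect 3' overlap is 3.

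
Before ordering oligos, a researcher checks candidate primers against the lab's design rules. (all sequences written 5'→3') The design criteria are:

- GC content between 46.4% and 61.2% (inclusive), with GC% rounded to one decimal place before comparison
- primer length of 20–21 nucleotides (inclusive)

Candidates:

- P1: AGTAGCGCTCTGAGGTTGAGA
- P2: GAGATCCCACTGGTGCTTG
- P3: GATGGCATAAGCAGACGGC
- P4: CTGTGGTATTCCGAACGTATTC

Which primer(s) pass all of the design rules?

P1 (21 nt, A=5 T=5 G=8 C=3): GC 11/21 = 52.4% ✓; length 21 ✓ — passes.
P2 (19 nt, A=3 T=5 G=6 C=5): GC 11/19 = 57.9% ✓; length 19, outside 20–21 ✗ — fails.
P3 (19 nt, A=6 T=2 G=7 C=4): GC 11/19 = 57.9% ✓; length 19, outside 20–21 ✗ — fails.
P4 (22 nt, A=4 T=8 G=5 C=5): GC 10/22 = 45.5%, outside 46.4–61.2% ✗; length 22, outside 20–21 ✗ — fails.

P1 only.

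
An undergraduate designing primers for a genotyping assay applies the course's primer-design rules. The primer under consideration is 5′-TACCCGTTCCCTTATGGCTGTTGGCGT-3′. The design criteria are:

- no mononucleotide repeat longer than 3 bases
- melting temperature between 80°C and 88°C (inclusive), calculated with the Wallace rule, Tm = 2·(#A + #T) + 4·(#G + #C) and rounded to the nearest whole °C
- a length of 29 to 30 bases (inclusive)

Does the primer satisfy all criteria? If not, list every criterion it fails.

Fails: length.

Base counts: A=2, T=10, G=7, C=8 (length 27).
homopolymer run: longest run = 3 ✓
Tm: Tm = 2·12 + 4·15 = 84°C ✓
length: length 27, outside 29–30 ✗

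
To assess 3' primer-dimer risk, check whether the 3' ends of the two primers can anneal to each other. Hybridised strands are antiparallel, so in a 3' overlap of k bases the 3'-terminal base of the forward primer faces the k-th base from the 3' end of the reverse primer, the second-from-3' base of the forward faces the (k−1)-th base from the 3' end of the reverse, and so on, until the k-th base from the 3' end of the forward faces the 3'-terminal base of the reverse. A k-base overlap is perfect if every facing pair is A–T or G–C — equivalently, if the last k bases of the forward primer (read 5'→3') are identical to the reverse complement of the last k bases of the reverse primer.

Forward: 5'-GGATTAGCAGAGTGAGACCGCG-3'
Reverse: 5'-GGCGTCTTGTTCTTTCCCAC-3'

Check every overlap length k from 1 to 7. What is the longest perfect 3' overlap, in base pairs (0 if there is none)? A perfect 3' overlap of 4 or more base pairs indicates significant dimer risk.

Longest perfect overlap: 1 complementary base pair; below the dimer-risk threshold (threshold 4).

Last 7 bases (5'→3') — forward …GACCGCG, reverse …TTCCCAC.
Reverse complement of the reverse primer's last 7 bases: GTGGGAA; its first k bases are the reverse complement of the reverse primer's last k bases, so a perfect k-base overlap needs the forward primer's last k bases to equal them.
Comparing (forward last k vs required): k=1: G vs G ✓; k=2: CG vs GT ✗; k=3: GCG vs GTG ✗; k=4: CGCG vs GTGG ✗; k=5: CCGCG vs GTGGG ✗; k=6: ACCGCG vs GTGGGA ✗; k=7: GACCGCG vs GTGGGAA ✗.
Only k = 1 is perfect, so the longest perfect 3' overlap is 1.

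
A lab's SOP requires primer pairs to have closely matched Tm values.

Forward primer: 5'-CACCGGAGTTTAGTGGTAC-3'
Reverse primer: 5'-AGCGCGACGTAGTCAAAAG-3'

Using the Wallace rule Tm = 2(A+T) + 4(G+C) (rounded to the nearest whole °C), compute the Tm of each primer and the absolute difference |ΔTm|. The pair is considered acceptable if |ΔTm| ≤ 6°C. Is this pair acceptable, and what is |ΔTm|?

Forward: A=4 T=5 G=6 C=4 → Tm = 2·9 + 4·10 = 58°C.
Reverse: A=7 T=2 G=6 C=4 → Tm = 2·9 + 4·10 = 58°C.
|ΔTm| = |58 − 58| = 0°C, ≤ 6°C.

|ΔTm| = 0°C; the pair is acceptable.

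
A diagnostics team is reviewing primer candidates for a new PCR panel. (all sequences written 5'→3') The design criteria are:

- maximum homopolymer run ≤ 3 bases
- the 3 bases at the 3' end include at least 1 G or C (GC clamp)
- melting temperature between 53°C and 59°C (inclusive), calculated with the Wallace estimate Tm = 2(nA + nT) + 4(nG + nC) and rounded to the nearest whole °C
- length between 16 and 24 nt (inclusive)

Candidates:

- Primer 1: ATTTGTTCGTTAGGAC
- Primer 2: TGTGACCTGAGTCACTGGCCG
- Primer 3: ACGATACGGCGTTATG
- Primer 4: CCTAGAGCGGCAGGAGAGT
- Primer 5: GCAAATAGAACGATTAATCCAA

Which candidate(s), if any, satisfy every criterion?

Primer 1 (16 nt, A=3 T=7 G=4 C=2): longest run = 3 ✓; 3' end GAC has 2 G/C ✓; Tm = 2·10 + 4·6 = 44°C, outside 53–59°C ✗; length 16 ✓ — fails.
Primer 2 (21 nt, A=3 T=5 G=7 C=6): longest run = 2 ✓; 3' end CCG has 3 G/C ✓; Tm = 2·8 + 4·13 = 68°C, outside 53–59°C ✗; length 21 ✓ — fails.
Primer 3 (16 nt, A=4 T=4 G=5 C=3): longest run = 2 ✓; 3' end ATG has 1 G/C ✓; Tm = 2·8 + 4·8 = 48°C, outside 53–59°C ✗; length 16 ✓ — fails.
Primer 4 (19 nt, A=5 T=2 G=8 C=4): longest run = 2 ✓; 3' end AGT has 1 G/C ✓; Tm = 2·7 + 4·12 = 62°C, outside 53–59°C ✗; length 19 ✓ — fails.
Primer 5 (22 nt, A=11 T=4 G=3 C=4): longest run = 3 ✓; 3' end CAA has 1 G/C ✓; Tm = 2·15 + 4·7 = 58°C ✓; length 22 ✓ — passes.

Primer 5 only.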